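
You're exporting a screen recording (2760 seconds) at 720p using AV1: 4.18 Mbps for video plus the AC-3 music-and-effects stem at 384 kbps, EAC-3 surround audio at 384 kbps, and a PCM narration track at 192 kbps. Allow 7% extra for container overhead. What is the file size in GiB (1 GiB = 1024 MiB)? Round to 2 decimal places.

1.77 GiB

Audio total: 384 + 384 + 192 = 960 kbps = 0.960 Mbps.
Total bitrate: 4.18 + 0.960 = 5.140 Mbps.
Stream data: 5.140 Mbps × 2760 s = 14186.4 Mb.
With 7% container overhead: ×1.07.
15,179 Mb = 1,897,431,000 bytes ÷ 1,073,741,824 = 1.767 GiB.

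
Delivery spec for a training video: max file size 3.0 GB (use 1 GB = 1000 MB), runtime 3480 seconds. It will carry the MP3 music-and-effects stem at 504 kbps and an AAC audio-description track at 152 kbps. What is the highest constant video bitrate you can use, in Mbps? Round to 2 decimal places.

Budget: 3.0 GB = 24000.0 Mb.
Total bitrate budget: 24000.0 Mb / 3480 s = 6.897 Mbps.
Audio total: 504 + 152 = 656 kbps = 0.656 Mbps.
Video: 6.897 − 0.656 = 6.241 Mbps.

6.24 Mbps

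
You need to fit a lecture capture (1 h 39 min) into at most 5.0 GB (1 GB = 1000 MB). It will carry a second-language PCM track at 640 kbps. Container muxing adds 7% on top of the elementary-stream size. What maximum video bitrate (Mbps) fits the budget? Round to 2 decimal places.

5.65 Mbps

Budget: 5.0 GB = 40000.0 Mb.
Stream payload after overhead: 40000.0 / 1.07 = 37383.2 Mb.
1 h 39 min = 99 min = 5940 s
Total bitrate budget: 37383.2 Mb / 5940 s = 6.293 Mbps.
Audio: 640 kbps = 0.640 Mbps.
Video: 6.293 − 0.640 = 5.653 Mbps.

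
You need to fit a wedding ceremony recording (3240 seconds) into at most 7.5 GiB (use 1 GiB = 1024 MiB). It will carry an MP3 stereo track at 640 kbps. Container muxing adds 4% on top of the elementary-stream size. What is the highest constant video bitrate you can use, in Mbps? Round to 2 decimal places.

Budget: 7.5 GiB = 64424.5 Mb.
Stream payload after overhead: 64424.5 / 1.04 = 61946.6 Mb.
Total bitrate budget: 61946.6 Mb / 3240 s = 19.119 Mbps.
Audio: 640 kbps = 0.640 Mbps.
Video: 19.119 − 0.640 = 18.479 Mbps.

18.48 Mbps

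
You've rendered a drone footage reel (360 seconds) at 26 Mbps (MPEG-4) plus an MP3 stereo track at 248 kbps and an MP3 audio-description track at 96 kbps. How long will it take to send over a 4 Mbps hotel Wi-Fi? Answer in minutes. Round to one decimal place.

39.5 minutes

Audio total: 248 + 96 = 344 kbps = 0.344 Mbps.
Total bitrate: 26.344 Mbps.
File: 26.344 Mbps × 360 s = 9483.8 Mb.
At 4 Mbps: 9483.8 / 4 = 2371.0 s ≈ 39.5 minutes.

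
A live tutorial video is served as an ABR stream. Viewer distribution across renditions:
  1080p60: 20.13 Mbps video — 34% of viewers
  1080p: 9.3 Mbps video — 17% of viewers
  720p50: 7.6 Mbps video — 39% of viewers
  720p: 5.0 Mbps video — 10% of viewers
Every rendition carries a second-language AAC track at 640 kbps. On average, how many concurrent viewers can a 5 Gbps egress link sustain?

399

Audio: 640 kbps = 0.640 Mbps.
Average per-viewer bitrate: 0.34×20.770 + 0.17×9.940 + 0.39×8.240 + 0.10×5.640 = 12.529 Mbps.
5 Gbps = 5,000 Mbps; 5,000 / 12.529 = 399.07 → 399.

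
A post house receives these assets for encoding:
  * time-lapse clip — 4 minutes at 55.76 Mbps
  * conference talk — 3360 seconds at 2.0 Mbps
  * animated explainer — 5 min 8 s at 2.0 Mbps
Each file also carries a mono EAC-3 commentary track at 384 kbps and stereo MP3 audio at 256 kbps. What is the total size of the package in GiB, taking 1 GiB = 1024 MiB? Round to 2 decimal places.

Audio total: 384 + 256 = 640 kbps = 0.640 Mbps.
time-lapse clip: 56.400 Mbps × 240 s = 13536.0 Mb
conference talk: 2.640 Mbps × 3360 s = 8870.4 Mb
animated explainer: 2.640 Mbps × 308 s = 813.1 Mb
Total: 23219.5 Mb = 2902.4 MB.
= 2.703 GiB.

2.70 GiB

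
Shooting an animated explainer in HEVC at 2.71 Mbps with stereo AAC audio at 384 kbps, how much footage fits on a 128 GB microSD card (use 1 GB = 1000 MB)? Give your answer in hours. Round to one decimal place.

91.9 hours

Audio: 384 kbps = 0.384 Mbps.
Total bitrate: 2.71 + 0.384 = 3.094 Mbps.
Capacity: 128 GB = 1,024,000 Mb.
Recording time: 1,024,000 / 3.094 = 330,963 s ≈ 91.9 hours.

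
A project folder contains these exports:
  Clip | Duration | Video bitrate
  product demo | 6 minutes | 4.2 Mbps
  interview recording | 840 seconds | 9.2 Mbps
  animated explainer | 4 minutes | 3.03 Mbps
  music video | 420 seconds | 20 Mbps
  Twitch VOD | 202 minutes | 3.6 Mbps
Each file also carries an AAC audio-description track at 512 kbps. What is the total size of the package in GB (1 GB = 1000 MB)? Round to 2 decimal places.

Audio: 512 kbps = 0.512 Mbps.
product demo: 4.712 Mbps × 360 s = 1696.3 Mb
interview recording: 9.712 Mbps × 840 s = 8158.1 Mb
animated explainer: 3.542 Mbps × 240 s = 850.1 Mb
music video: 20.512 Mbps × 420 s = 8615.0 Mb
Twitch VOD: 4.112 Mbps × 12120 s = 49837.4 Mb
Total: 69157.0 Mb = 8644.6 MB.
= 8.645 GB.

8.64 GB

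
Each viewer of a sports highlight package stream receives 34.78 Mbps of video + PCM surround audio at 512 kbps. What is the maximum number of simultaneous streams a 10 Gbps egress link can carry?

283

Audio: 512 kbps = 0.512 Mbps.
Per-viewer media rate: 35.292 Mbps.
10 Gbps = 10,000 Mbps; 10,000 / 35.292 = 283.35 → 283 viewers.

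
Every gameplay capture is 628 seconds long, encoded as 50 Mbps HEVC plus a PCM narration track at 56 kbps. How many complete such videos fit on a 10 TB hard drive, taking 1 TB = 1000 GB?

2544

Audio: 56 kbps = 0.056 Mbps.
Total bitrate: 50.056 Mbps.
Per item: 50.056 Mbps × 628 s = 31,435 Mb = 3,929 MB.
Capacity: 10 TB = 80,000,000 Mb; 2544.92 items → 2544 complete.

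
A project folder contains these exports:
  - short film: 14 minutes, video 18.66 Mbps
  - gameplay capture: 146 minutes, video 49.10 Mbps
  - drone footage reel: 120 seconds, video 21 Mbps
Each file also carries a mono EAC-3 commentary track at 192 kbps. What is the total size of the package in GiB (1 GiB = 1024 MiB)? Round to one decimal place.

Audio: 192 kbps = 0.192 Mbps.
short film: 18.852 Mbps × 840 s = 15835.7 Mb
gameplay capture: 49.292 Mbps × 8760 s = 431797.9 Mb
drone footage reel: 21.192 Mbps × 120 s = 2543.0 Mb
Total: 450176.6 Mb = 56272.1 MB.
= 52.41 GiB.

52.4 GiB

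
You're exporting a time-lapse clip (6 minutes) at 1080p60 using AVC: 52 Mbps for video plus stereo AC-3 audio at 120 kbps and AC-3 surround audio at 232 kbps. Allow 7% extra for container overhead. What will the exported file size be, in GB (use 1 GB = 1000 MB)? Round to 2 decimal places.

6 min = 360 s
Audio total: 120 + 232 = 352 kbps = 0.352 Mbps.
Total bitrate: 52 + 0.352 = 52.352 Mbps.
Stream data: 52.352 Mbps × 360 s = 18846.7 Mb.
With 7% container overhead: ×1.07.
20,166 Mb ÷ 8 = 2,521 MB → 2.521 GB.

2.52 GB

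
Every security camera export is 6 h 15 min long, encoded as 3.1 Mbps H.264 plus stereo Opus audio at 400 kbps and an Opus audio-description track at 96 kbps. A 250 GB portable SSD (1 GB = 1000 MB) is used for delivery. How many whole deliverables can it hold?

6 h 15 min = 375 min = 22500 s
Audio total: 400 + 96 = 496 kbps = 0.496 Mbps.
Total bitrate: 3.596 Mbps.
Per item: 3.596 Mbps × 22500 s = 80,910 Mb = 10,114 MB.
Capacity: 250 GB = 2,000,000 Mb; 24.72 items → 24 complete.

24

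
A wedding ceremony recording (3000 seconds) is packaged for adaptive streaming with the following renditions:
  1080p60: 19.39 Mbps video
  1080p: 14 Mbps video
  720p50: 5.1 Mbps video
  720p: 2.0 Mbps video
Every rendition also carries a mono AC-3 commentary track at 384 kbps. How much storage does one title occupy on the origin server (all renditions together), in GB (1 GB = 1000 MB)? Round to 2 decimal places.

15.76 GB

Audio: 384 kbps = 0.384 Mbps.
Sum of rendition bitrates: (19.39+0.384) + (14+0.384) + (5.1+0.384) + (2.0+0.384) = 42.026 Mbps.
× 3000 s = 126,078 Mb = 15,760 MB = 15.76 GB.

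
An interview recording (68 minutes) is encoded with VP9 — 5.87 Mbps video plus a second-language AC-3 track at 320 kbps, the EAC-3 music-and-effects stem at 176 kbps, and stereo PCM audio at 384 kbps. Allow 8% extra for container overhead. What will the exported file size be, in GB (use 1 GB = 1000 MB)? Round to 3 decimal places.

68 min = 4080 s
Audio total: 320 + 176 + 384 = 880 kbps = 0.880 Mbps.
Total bitrate: 5.87 + 0.880 = 6.750 Mbps.
Stream data: 6.750 Mbps × 4080 s = 27540.0 Mb.
With 8% container overhead: ×1.08.
29,743 Mb ÷ 8 = 3,718 MB → 3.718 GB.

3.718 GB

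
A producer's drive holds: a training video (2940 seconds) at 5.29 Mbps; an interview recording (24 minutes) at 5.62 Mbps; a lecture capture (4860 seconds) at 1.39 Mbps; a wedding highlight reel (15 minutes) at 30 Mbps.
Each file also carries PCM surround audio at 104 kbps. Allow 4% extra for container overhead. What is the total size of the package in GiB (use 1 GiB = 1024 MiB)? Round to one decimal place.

Audio: 104 kbps = 0.104 Mbps.
training video: 5.394 Mbps × 2940 s × 1.04 = 16492.7 Mb
interview recording: 5.724 Mbps × 1440 s × 1.04 = 8572.3 Mb
lecture capture: 1.494 Mbps × 4860 s × 1.04 = 7551.3 Mb
wedding highlight reel: 30.104 Mbps × 900 s × 1.04 = 28177.3 Mb
Total: 60793.6 Mb = 7599.2 MB.
= 7.077 GiB.

7.1 GiB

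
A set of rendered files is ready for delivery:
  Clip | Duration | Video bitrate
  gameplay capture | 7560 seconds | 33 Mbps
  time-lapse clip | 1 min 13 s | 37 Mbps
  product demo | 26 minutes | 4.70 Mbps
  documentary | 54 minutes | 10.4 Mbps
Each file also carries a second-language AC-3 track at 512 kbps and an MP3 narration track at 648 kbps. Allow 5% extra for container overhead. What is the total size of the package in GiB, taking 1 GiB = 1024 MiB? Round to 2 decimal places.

37.60 GiB

Audio total: 512 + 648 = 1160 kbps = 1.160 Mbps.
gameplay capture: 34.160 Mbps × 7560 s × 1.05 = 271162.1 Mb
time-lapse clip: 38.160 Mbps × 73 s × 1.05 = 2925.0 Mb
product demo: 5.860 Mbps × 1560 s × 1.05 = 9598.7 Mb
documentary: 11.560 Mbps × 3240 s × 1.05 = 39327.1 Mb
Total: 323012.8 Mb = 40376.6 MB.
= 37.60 GiB.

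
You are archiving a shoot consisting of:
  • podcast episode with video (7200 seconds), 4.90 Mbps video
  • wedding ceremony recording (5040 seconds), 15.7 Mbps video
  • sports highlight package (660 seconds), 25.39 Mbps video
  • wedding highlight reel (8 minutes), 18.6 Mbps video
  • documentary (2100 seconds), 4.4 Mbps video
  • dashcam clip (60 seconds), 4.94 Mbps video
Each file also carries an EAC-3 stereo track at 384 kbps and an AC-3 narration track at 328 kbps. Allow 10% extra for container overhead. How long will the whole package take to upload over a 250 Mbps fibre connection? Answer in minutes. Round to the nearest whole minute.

Audio total: 384 + 328 = 712 kbps = 0.712 Mbps.
podcast episode with video: 5.612 Mbps × 7200 s × 1.10 = 44447.0 Mb
wedding ceremony recording: 16.412 Mbps × 5040 s × 1.10 = 90988.1 Mb
sports highlight package: 26.102 Mbps × 660 s × 1.10 = 18950.1 Mb
wedding highlight reel: 19.312 Mbps × 480 s × 1.10 = 10196.7 Mb
documentary: 5.112 Mbps × 2100 s × 1.10 = 11808.7 Mb
dashcam clip: 5.652 Mbps × 60 s × 1.10 = 373.0 Mb
Total: 176763.7 Mb = 22095.5 MB.
At 250 Mbps: 176763.7 / 250 = 707 s ≈ 11.8 minutes.

12 minutes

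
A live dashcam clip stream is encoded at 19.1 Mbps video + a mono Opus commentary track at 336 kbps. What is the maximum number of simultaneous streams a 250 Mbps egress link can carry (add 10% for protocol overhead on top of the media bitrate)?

11

Audio: 336 kbps = 0.336 Mbps.
Per-viewer media rate: 19.436 Mbps.
On the wire with 10% overhead: 21.380 Mbps.
250 Mbps = 250.0 Mbps; 250.0 / 21.380 = 11.69 → 11 viewers.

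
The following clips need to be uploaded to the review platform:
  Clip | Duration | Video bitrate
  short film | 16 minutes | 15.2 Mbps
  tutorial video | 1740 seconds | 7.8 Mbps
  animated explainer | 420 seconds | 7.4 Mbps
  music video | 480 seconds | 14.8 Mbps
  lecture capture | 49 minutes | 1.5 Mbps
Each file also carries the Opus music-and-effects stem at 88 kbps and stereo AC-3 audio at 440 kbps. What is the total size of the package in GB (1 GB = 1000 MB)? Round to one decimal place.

Audio total: 88 + 440 = 528 kbps = 0.528 Mbps.
short film: 15.728 Mbps × 960 s = 15098.9 Mb
tutorial video: 8.328 Mbps × 1740 s = 14490.7 Mb
animated explainer: 7.928 Mbps × 420 s = 3329.8 Mb
music video: 15.328 Mbps × 480 s = 7357.4 Mb
lecture capture: 2.028 Mbps × 2940 s = 5962.3 Mb
Total: 46239.1 Mb = 5779.9 MB.
= 5.780 GB.

5.8 GB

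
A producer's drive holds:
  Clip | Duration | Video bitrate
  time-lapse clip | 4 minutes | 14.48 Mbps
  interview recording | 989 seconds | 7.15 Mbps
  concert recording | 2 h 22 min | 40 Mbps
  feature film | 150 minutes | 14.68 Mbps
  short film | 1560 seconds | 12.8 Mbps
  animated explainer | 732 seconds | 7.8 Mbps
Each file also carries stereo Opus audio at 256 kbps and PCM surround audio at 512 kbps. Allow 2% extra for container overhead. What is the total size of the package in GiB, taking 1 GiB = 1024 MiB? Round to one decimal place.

Audio total: 256 + 512 = 768 kbps = 0.768 Mbps.
time-lapse clip: 15.248 Mbps × 240 s × 1.02 = 3732.7 Mb
interview recording: 7.918 Mbps × 989 s × 1.02 = 7987.5 Mb
concert recording: 40.768 Mbps × 8520 s × 1.02 = 354290.2 Mb
feature film: 15.448 Mbps × 9000 s × 1.02 = 141812.6 Mb
short film: 13.568 Mbps × 1560 s × 1.02 = 21589.4 Mb
animated explainer: 8.568 Mbps × 732 s × 1.02 = 6397.2 Mb
Total: 535809.7 Mb = 66976.2 MB.
= 62.38 GiB.

62.4 GiB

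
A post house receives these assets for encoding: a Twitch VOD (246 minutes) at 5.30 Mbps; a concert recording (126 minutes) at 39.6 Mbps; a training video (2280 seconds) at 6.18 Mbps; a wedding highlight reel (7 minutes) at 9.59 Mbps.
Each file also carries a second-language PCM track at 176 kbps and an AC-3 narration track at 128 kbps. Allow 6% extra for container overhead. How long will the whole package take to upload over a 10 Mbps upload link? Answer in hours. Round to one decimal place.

11.9 hours

Audio total: 176 + 128 = 304 kbps = 0.304 Mbps.
Twitch VOD: 5.604 Mbps × 14760 s × 1.06 = 87677.9 Mb
concert recording: 39.904 Mbps × 7560 s × 1.06 = 319774.7 Mb
training video: 6.484 Mbps × 2280 s × 1.06 = 15670.5 Mb
wedding highlight reel: 9.894 Mbps × 420 s × 1.06 = 4404.8 Mb
Total: 427528.0 Mb = 53441.0 MB.
At 10 Mbps: 427528.0 / 10 = 42753 s ≈ 11.9 hours.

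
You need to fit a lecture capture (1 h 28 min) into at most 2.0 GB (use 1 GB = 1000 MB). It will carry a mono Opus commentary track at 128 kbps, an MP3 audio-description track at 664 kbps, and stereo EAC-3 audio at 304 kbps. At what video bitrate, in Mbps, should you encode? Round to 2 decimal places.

1.93 Mbps

Budget: 2.0 GB = 16000.0 Mb.
1 h 28 min = 88 min = 5280 s
Total bitrate budget: 16000.0 Mb / 5280 s = 3.030 Mbps.
Audio total: 128 + 664 + 304 = 1096 kbps = 1.096 Mbps.
Video: 3.030 − 1.096 = 1.934 Mbps.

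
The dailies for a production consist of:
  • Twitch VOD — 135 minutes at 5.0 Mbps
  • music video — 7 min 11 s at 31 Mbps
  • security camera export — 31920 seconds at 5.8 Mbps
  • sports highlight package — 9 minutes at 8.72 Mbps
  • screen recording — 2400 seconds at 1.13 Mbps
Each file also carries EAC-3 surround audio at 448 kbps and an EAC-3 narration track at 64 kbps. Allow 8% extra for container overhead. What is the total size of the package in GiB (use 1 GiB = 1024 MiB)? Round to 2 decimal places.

33.77 GiB

Audio total: 448 + 64 = 512 kbps = 0.512 Mbps.
Twitch VOD: 5.512 Mbps × 8100 s × 1.08 = 48219.0 Mb
music video: 31.512 Mbps × 431 s × 1.08 = 14668.2 Mb
security camera export: 6.312 Mbps × 31920 s × 1.08 = 217597.4 Mb
sports highlight package: 9.232 Mbps × 540 s × 1.08 = 5384.1 Mb
screen recording: 1.642 Mbps × 2400 s × 1.08 = 4256.1 Mb
Total: 290124.7 Mb = 36265.6 MB.
= 33.77 GiB.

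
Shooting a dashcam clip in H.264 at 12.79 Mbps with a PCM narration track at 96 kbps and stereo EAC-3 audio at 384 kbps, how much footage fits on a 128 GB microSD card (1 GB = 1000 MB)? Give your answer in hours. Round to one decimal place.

21.4 hours

Audio total: 96 + 384 = 480 kbps = 0.480 Mbps.
Total bitrate: 12.79 + 0.480 = 13.270 Mbps.
Capacity: 128 GB = 1,024,000 Mb.
Recording time: 1,024,000 / 13.270 = 77,167 s ≈ 21.4 hours.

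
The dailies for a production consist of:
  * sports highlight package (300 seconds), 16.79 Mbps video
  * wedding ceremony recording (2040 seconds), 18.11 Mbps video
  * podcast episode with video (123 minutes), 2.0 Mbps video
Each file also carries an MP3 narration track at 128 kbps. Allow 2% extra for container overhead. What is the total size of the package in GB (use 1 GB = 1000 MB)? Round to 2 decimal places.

7.39 GB

Audio: 128 kbps = 0.128 Mbps.
sports highlight package: 16.918 Mbps × 300 s × 1.02 = 5176.9 Mb
wedding ceremony recording: 18.238 Mbps × 2040 s × 1.02 = 37949.6 Mb
podcast episode with video: 2.128 Mbps × 7380 s × 1.02 = 16018.7 Mb
Total: 59145.3 Mb = 7393.2 MB.
= 7.393 GB.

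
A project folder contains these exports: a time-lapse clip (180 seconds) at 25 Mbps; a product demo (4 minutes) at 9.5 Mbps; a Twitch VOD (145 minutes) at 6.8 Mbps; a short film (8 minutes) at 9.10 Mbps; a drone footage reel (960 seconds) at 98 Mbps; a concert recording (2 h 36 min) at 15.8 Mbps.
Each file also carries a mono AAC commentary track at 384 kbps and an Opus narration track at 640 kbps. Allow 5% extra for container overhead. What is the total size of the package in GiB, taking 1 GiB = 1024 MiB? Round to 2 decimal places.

40.66 GiB

Audio total: 384 + 640 = 1024 kbps = 1.024 Mbps.
time-lapse clip: 26.024 Mbps × 180 s × 1.05 = 4918.5 Mb
product demo: 10.524 Mbps × 240 s × 1.05 = 2652.0 Mb
Twitch VOD: 7.824 Mbps × 8700 s × 1.05 = 71472.2 Mb
short film: 10.124 Mbps × 480 s × 1.05 = 5102.5 Mb
drone footage reel: 99.024 Mbps × 960 s × 1.05 = 99816.2 Mb
concert recording: 16.824 Mbps × 9360 s × 1.05 = 165346.3 Mb
Total: 349307.8 Mb = 43663.5 MB.
= 40.66 GiB.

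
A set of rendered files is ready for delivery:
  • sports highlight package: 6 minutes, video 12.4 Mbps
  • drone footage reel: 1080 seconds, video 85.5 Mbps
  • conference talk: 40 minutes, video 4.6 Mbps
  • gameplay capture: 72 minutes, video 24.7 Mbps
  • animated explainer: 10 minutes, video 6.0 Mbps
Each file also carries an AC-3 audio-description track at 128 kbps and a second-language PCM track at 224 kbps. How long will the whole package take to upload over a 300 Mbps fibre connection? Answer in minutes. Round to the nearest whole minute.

12 minutes

Audio total: 128 + 224 = 352 kbps = 0.352 Mbps.
sports highlight package: 12.752 Mbps × 360 s = 4590.7 Mb
drone footage reel: 85.852 Mbps × 1080 s = 92720.2 Mb
conference talk: 4.952 Mbps × 2400 s = 11884.8 Mb
gameplay capture: 25.052 Mbps × 4320 s = 108224.6 Mb
animated explainer: 6.352 Mbps × 600 s = 3811.2 Mb
Total: 221231.5 Mb = 27653.9 MB.
At 300 Mbps: 221231.5 / 300 = 737 s ≈ 12.3 minutes.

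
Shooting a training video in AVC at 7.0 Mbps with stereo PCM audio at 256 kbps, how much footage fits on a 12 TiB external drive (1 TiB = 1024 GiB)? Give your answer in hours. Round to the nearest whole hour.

4041 hours

Audio: 256 kbps = 0.256 Mbps.
Total bitrate: 7.0 + 0.256 = 7.256 Mbps.
Capacity: 12 TiB = 105,553,116 Mb.
Recording time: 105,553,116 / 7.256 = 14,547,012 s ≈ 4,041 hours.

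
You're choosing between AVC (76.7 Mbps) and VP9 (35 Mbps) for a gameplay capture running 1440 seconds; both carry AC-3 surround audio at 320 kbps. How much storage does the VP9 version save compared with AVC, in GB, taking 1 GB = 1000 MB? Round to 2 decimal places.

Audio: 320 kbps = 0.320 Mbps.
AVC: 77.020 Mbps × 1440 s = 110908.8 Mb = 13.864 GB.
VP9: 35.320 Mbps × 1440 s = 50860.8 Mb = 6.358 GB.
Saving: 13.864 − 6.358 = 7.506 GB.

7.51 GB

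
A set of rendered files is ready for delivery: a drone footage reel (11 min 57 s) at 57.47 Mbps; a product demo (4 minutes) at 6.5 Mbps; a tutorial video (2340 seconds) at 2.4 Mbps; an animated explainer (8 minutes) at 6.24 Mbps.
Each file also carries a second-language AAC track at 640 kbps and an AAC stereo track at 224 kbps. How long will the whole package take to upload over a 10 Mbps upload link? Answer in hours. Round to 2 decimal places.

Audio total: 640 + 224 = 864 kbps = 0.864 Mbps.
drone footage reel: 58.334 Mbps × 717 s = 41825.5 Mb
product demo: 7.364 Mbps × 240 s = 1767.4 Mb
tutorial video: 3.264 Mbps × 2340 s = 7637.8 Mb
animated explainer: 7.104 Mbps × 480 s = 3409.9 Mb
Total: 54640.5 Mb = 6830.1 MB.
At 10 Mbps: 54640.5 / 10 = 5464 s ≈ 1.52 hours.

1.52 hours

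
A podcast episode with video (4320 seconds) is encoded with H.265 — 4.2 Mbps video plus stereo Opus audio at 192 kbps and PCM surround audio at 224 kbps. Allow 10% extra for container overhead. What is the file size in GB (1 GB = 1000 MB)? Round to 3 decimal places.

2.742 GB

Audio total: 192 + 224 = 416 kbps = 0.416 Mbps.
Total bitrate: 4.2 + 0.416 = 4.616 Mbps.
Stream data: 4.616 Mbps × 4320 s = 19941.1 Mb.
With 10% container overhead: ×1.10.
21,935 Mb ÷ 8 = 2,742 MB → 2.742 GB.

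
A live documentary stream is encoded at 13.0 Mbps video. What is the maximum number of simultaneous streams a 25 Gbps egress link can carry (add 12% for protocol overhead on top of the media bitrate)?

1717

On the wire with 12% overhead: 14.560 Mbps.
25 Gbps = 25,000 Mbps; 25,000 / 14.560 = 1717.03 → 1717 viewers.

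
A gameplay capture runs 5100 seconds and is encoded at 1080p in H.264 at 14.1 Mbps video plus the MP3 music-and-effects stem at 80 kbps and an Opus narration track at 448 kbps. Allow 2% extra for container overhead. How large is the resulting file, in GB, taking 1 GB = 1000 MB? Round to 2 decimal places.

9.51 GB

Audio total: 80 + 448 = 528 kbps = 0.528 Mbps.
Total bitrate: 14.1 + 0.528 = 14.628 Mbps.
Stream data: 14.628 Mbps × 5100 s = 74602.8 Mb.
With 2% container overhead: ×1.02.
76,095 Mb ÷ 8 = 9,512 MB → 9.512 GB.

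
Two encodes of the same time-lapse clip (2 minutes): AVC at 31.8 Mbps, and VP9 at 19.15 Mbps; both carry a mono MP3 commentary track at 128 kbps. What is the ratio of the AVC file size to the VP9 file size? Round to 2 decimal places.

1.66

2 min = 120 s
Audio: 128 kbps = 0.128 Mbps.
AVC: 31.928 Mbps × 120 s = 3831.4 Mb = 456.734 MiB.
VP9: 19.278 Mbps × 120 s = 2313.4 Mb = 275.774 MiB.
Ratio: 456.734 / 275.774 = 1.656.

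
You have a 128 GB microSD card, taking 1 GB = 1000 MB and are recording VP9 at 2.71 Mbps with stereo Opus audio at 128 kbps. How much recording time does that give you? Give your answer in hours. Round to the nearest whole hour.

100 hours

Audio: 128 kbps = 0.128 Mbps.
Total bitrate: 2.71 + 0.128 = 2.838 Mbps.
Capacity: 128 GB = 1,024,000 Mb.
Recording time: 1,024,000 / 2.838 = 360,817 s ≈ 100 hours.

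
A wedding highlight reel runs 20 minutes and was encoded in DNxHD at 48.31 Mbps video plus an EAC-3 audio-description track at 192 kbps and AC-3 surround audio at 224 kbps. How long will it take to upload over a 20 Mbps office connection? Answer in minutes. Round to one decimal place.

20 min = 1200 s
Audio total: 192 + 224 = 416 kbps = 0.416 Mbps.
Total bitrate: 48.726 Mbps.
File: 48.726 Mbps × 1200 s = 58471.2 Mb.
At 20 Mbps: 58471.2 / 20 = 2923.6 s ≈ 48.7 minutes.

48.7 minutes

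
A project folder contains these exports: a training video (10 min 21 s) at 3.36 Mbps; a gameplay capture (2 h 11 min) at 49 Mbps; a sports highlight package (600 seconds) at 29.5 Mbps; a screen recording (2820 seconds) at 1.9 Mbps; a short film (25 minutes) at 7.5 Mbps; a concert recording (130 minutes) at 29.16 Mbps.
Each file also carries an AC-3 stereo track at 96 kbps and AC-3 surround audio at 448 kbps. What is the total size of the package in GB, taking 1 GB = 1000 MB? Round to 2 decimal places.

82.56 GB

Audio total: 96 + 448 = 544 kbps = 0.544 Mbps.
training video: 3.904 Mbps × 621 s = 2424.4 Mb
gameplay capture: 49.544 Mbps × 7860 s = 389415.8 Mb
sports highlight package: 30.044 Mbps × 600 s = 18026.4 Mb
screen recording: 2.444 Mbps × 2820 s = 6892.1 Mb
short film: 8.044 Mbps × 1500 s = 12066.0 Mb
concert recording: 29.704 Mbps × 7800 s = 231691.2 Mb
Total: 660515.9 Mb = 82564.5 MB.
= 82.56 GB.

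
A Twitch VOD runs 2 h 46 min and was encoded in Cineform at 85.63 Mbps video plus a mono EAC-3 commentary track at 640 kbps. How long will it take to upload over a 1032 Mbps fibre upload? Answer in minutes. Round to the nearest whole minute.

14 minutes

2 h 46 min = 166 min = 9960 s
Audio: 640 kbps = 0.640 Mbps.
Total bitrate: 86.270 Mbps.
File: 86.270 Mbps × 9960 s = 859249.2 Mb.
At 1032 Mbps: 859249.2 / 1032 = 832.6 s ≈ 13.9 minutes.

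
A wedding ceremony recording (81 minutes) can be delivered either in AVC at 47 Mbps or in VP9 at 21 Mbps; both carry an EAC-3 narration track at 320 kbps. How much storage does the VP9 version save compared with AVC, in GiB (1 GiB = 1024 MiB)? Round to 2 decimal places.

81 min = 4860 s
Audio: 320 kbps = 0.320 Mbps.
AVC: 47.320 Mbps × 4860 s = 229975.2 Mb = 26.773 GiB.
VP9: 21.320 Mbps × 4860 s = 103615.2 Mb = 12.062 GiB.
Saving: 26.773 − 12.062 = 14.710 GiB.

14.71 GiB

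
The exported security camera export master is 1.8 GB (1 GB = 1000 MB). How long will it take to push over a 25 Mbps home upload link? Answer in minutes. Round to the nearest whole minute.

10 minutes

File: 1.8 GB = 14400.0 Mb.
At 25 Mbps: 14400.0 / 25 = 576.0 s ≈ 9.6 minutes.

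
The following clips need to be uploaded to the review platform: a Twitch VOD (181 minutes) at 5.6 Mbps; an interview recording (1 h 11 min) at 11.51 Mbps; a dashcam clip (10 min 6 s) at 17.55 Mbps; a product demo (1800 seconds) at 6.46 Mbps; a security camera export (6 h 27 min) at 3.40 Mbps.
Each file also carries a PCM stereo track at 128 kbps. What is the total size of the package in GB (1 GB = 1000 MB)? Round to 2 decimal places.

27.03 GB

Audio: 128 kbps = 0.128 Mbps.
Twitch VOD: 5.728 Mbps × 10860 s = 62206.1 Mb
interview recording: 11.638 Mbps × 4260 s = 49577.9 Mb
dashcam clip: 17.678 Mbps × 606 s = 10712.9 Mb
product demo: 6.588 Mbps × 1800 s = 11858.4 Mb
security camera export: 3.528 Mbps × 23220 s = 81920.2 Mb
Total: 216275.4 Mb = 27034.4 MB.
= 27.03 GB.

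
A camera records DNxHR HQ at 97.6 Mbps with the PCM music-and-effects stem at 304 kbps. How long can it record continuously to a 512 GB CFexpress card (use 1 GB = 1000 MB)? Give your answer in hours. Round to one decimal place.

11.6 hours

Audio: 304 kbps = 0.304 Mbps.
Total bitrate: 97.6 + 0.304 = 97.904 Mbps.
Capacity: 512 GB = 4,096,000 Mb.
Recording time: 4,096,000 / 97.904 = 41,837 s ≈ 11.6 hours.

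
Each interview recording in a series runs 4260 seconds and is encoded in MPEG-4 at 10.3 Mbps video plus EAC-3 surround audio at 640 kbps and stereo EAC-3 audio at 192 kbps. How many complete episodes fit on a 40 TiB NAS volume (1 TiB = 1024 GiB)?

Audio total: 640 + 192 = 832 kbps = 0.832 Mbps.
Total bitrate: 11.132 Mbps.
Per item: 11.132 Mbps × 4260 s = 47,422 Mb = 5,928 MB.
Capacity: 40 TiB = 351,843,721 Mb; 7419.37 items → 7419 complete.

7419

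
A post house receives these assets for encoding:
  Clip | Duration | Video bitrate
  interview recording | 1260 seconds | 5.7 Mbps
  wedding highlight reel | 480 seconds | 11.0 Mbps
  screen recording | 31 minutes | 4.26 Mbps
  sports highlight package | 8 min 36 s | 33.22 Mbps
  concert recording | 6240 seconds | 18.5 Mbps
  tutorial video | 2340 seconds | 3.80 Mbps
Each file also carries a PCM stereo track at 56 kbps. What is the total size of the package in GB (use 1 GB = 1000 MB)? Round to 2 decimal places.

20.32 GB

Audio: 56 kbps = 0.056 Mbps.
interview recording: 5.756 Mbps × 1260 s = 7252.6 Mb
wedding highlight reel: 11.056 Mbps × 480 s = 5306.9 Mb
screen recording: 4.316 Mbps × 1860 s = 8027.8 Mb
sports highlight package: 33.276 Mbps × 516 s = 17170.4 Mb
concert recording: 18.556 Mbps × 6240 s = 115789.4 Mb
tutorial video: 3.856 Mbps × 2340 s = 9023.0 Mb
Total: 162570.1 Mb = 20321.3 MB.
= 20.32 GB.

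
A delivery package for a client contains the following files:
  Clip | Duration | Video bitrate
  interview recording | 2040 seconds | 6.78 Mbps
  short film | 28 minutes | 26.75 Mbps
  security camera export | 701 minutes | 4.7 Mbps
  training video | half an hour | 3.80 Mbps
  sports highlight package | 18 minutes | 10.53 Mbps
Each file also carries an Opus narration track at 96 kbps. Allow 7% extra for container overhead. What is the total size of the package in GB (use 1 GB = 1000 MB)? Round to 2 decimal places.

Audio: 96 kbps = 0.096 Mbps.
interview recording: 6.876 Mbps × 2040 s × 1.07 = 15008.9 Mb
short film: 26.846 Mbps × 1680 s × 1.07 = 48258.4 Mb
security camera export: 4.796 Mbps × 42060 s × 1.07 = 215840.1 Mb
training video: 3.896 Mbps × 1800 s × 1.07 = 7503.7 Mb
sports highlight package: 10.626 Mbps × 1080 s × 1.07 = 12279.4 Mb
Total: 298890.5 Mb = 37361.3 MB.
= 37.36 GB.

37.36 GB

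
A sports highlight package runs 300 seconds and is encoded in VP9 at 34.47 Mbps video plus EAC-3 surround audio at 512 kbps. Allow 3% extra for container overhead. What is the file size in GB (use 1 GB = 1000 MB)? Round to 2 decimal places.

1.35 GB

Audio: 512 kbps = 0.512 Mbps.
Total bitrate: 34.47 + 0.512 = 34.982 Mbps.
Stream data: 34.982 Mbps × 300 s = 10494.6 Mb.
With 3% container overhead: ×1.03.
10,809 Mb ÷ 8 = 1,351 MB → 1.351 GB.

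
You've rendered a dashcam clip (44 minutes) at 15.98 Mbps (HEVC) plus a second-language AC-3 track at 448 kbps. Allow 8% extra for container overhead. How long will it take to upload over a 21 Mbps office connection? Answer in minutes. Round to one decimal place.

44 min = 2640 s
Audio: 448 kbps = 0.448 Mbps.
Total bitrate: 16.428 Mbps.
File: 16.428 Mbps × 2640 s = 43369.9 Mb.
With 8% container overhead: ×1.08. → 46839.5 Mb.
At 21 Mbps: 46839.5 / 21 = 2230.5 s ≈ 37.2 minutes.

37.2 minutes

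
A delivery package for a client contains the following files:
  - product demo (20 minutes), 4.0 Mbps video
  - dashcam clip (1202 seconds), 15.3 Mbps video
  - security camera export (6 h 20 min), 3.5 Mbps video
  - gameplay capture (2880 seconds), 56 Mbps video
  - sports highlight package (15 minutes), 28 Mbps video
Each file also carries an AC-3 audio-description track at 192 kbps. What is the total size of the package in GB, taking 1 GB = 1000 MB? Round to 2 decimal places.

36.88 GB

Audio: 192 kbps = 0.192 Mbps.
product demo: 4.192 Mbps × 1200 s = 5030.4 Mb
dashcam clip: 15.492 Mbps × 1202 s = 18621.4 Mb
security camera export: 3.692 Mbps × 22800 s = 84177.6 Mb
gameplay capture: 56.192 Mbps × 2880 s = 161833.0 Mb
sports highlight package: 28.192 Mbps × 900 s = 25372.8 Mb
Total: 295035.1 Mb = 36879.4 MB.
= 36.88 GB.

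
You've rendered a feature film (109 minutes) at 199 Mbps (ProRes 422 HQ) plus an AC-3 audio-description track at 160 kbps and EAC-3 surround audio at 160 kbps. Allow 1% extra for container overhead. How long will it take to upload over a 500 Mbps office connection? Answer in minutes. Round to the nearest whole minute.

109 min = 6540 s
Audio total: 160 + 160 = 320 kbps = 0.320 Mbps.
Total bitrate: 199.320 Mbps.
File: 199.320 Mbps × 6540 s = 1303552.8 Mb.
With 1% container overhead: ×1.01. → 1316588.3 Mb.
At 500 Mbps: 1316588.3 / 500 = 2633.2 s ≈ 43.9 minutes.

44 minutes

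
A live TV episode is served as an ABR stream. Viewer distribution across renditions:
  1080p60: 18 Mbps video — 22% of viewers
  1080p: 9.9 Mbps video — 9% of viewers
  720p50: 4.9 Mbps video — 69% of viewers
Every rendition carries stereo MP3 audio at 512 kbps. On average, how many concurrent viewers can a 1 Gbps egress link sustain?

114

Audio: 512 kbps = 0.512 Mbps.
Average per-viewer bitrate: 0.22×18.512 + 0.09×10.412 + 0.69×5.412 = 8.744 Mbps.
1 Gbps = 1,000 Mbps; 1,000 / 8.744 = 114.36 → 114.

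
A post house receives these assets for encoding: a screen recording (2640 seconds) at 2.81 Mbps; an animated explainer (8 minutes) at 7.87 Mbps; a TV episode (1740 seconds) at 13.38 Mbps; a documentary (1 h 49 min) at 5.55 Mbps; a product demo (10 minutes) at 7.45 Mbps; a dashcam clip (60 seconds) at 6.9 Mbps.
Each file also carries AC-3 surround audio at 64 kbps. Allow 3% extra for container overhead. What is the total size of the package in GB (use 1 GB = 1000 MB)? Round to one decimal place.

Audio: 64 kbps = 0.064 Mbps.
screen recording: 2.874 Mbps × 2640 s × 1.03 = 7815.0 Mb
animated explainer: 7.934 Mbps × 480 s × 1.03 = 3922.6 Mb
TV episode: 13.444 Mbps × 1740 s × 1.03 = 24094.3 Mb
documentary: 5.614 Mbps × 6540 s × 1.03 = 37817.0 Mb
product demo: 7.514 Mbps × 600 s × 1.03 = 4643.7 Mb
dashcam clip: 6.964 Mbps × 60 s × 1.03 = 430.4 Mb
Total: 78722.9 Mb = 9840.4 MB.
= 9.840 GB.

9.8 GB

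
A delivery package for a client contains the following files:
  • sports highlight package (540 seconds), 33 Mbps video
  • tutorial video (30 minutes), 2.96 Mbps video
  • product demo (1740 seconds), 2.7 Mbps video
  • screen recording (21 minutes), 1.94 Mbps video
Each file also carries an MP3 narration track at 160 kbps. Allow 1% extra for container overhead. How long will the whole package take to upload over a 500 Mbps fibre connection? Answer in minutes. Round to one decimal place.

Audio: 160 kbps = 0.160 Mbps.
sports highlight package: 33.160 Mbps × 540 s × 1.01 = 18085.5 Mb
tutorial video: 3.120 Mbps × 1800 s × 1.01 = 5672.2 Mb
product demo: 2.860 Mbps × 1740 s × 1.01 = 5026.2 Mb
screen recording: 2.100 Mbps × 1260 s × 1.01 = 2672.5 Mb
Total: 31456.2 Mb = 3932.0 MB.
At 500 Mbps: 31456.2 / 500 = 63 s ≈ 1.05 minutes.

1.0 minutes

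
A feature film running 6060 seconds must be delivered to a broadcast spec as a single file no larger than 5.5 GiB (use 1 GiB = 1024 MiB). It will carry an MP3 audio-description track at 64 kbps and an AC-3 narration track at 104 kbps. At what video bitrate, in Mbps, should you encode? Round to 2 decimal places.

7.63 Mbps

Budget: 5.5 GiB = 47244.6 Mb.
Total bitrate budget: 47244.6 Mb / 6060 s = 7.796 Mbps.
Audio total: 64 + 104 = 168 kbps = 0.168 Mbps.
Video: 7.796 − 0.168 = 7.628 Mbps.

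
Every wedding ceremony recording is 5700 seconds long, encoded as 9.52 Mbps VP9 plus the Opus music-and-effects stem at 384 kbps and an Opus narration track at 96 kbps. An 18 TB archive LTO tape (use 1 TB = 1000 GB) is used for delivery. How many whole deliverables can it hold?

Audio total: 384 + 96 = 480 kbps = 0.480 Mbps.
Total bitrate: 10.000 Mbps.
Per item: 10.000 Mbps × 5700 s = 57,000 Mb = 7,125 MB.
Capacity: 18 TB = 144,000,000 Mb; 2526.32 items → 2526 complete.

2526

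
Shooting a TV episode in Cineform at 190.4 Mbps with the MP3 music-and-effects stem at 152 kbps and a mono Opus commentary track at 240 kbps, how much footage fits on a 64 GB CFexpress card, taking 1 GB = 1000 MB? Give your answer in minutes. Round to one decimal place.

44.7 minutes

Audio total: 152 + 240 = 392 kbps = 0.392 Mbps.
Total bitrate: 190.4 + 0.392 = 190.792 Mbps.
Capacity: 64 GB = 512,000 Mb.
Recording time: 512,000 / 190.792 = 2,684 s ≈ 44.7 minutes.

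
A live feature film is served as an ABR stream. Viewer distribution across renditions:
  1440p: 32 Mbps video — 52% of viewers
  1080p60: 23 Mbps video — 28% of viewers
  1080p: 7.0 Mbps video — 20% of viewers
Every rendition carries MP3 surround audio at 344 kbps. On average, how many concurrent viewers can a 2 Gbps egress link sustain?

Audio: 344 kbps = 0.344 Mbps.
Average per-viewer bitrate: 0.52×32.344 + 0.28×23.344 + 0.20×7.344 = 24.824 Mbps.
2 Gbps = 2,000 Mbps; 2,000 / 24.824 = 80.57 → 80.

80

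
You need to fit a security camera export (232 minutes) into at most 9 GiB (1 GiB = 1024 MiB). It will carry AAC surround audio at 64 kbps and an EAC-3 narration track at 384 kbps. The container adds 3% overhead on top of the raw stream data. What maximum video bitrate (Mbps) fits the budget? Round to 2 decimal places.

4.94 Mbps

Budget: 9 GiB = 77309.4 Mb.
Stream payload after overhead: 77309.4 / 1.03 = 75057.7 Mb.
232 min = 13920 s
Total bitrate budget: 75057.7 Mb / 13920 s = 5.392 Mbps.
Audio total: 64 + 384 = 448 kbps = 0.448 Mbps.
Video: 5.392 − 0.448 = 4.944 Mbps.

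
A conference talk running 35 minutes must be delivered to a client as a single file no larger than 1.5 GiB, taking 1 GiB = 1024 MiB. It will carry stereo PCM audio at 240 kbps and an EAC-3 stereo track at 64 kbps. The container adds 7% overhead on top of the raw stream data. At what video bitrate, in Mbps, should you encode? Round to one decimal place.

5.4 Mbps

Budget: 1.5 GiB = 12884.9 Mb.
Stream payload after overhead: 12884.9 / 1.07 = 12042.0 Mb.
35 min = 2100 s
Total bitrate budget: 12042.0 Mb / 2100 s = 5.734 Mbps.
Audio total: 240 + 64 = 304 kbps = 0.304 Mbps.
Video: 5.734 − 0.304 = 5.430 Mbps.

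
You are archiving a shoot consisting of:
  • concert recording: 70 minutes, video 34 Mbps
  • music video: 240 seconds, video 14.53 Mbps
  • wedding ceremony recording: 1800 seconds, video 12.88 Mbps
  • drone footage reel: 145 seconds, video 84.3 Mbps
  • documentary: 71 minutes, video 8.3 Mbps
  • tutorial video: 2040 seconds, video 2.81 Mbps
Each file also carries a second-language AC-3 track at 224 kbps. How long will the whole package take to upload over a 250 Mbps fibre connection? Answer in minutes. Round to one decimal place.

15.0 minutes

Audio: 224 kbps = 0.224 Mbps.
concert recording: 34.224 Mbps × 4200 s = 143740.8 Mb
music video: 14.754 Mbps × 240 s = 3541.0 Mb
wedding ceremony recording: 13.104 Mbps × 1800 s = 23587.2 Mb
drone footage reel: 84.524 Mbps × 145 s = 12256.0 Mb
documentary: 8.524 Mbps × 4260 s = 36312.2 Mb
tutorial video: 3.034 Mbps × 2040 s = 6189.4 Mb
Total: 225626.5 Mb = 28203.3 MB.
At 250 Mbps: 225626.5 / 250 = 903 s ≈ 15 minutes.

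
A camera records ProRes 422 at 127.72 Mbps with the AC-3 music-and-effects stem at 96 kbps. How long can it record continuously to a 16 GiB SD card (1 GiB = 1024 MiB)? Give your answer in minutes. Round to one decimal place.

Audio: 96 kbps = 0.096 Mbps.
Total bitrate: 127.72 + 0.096 = 127.816 Mbps.
Capacity: 16 GiB = 137,439 Mb.
Recording time: 137,439 / 127.816 = 1,075 s ≈ 17.9 minutes.

17.9 minutes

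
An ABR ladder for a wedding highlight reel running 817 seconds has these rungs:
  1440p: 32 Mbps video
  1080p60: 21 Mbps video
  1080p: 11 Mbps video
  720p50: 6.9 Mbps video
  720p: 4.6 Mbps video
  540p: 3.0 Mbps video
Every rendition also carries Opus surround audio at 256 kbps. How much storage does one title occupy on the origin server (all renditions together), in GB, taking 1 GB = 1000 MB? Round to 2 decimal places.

8.17 GB

Audio: 256 kbps = 0.256 Mbps.
Sum of rendition bitrates: (32+0.256) + (21+0.256) + (11+0.256) + (6.9+0.256) + (4.6+0.256) + (3.0+0.256) = 80.036 Mbps.
× 817 s = 65,389 Mb = 8,174 MB = 8.174 GB.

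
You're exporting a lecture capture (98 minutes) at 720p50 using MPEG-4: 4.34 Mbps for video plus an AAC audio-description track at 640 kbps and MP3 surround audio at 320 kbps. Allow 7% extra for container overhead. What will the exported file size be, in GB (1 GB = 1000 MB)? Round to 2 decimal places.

98 min = 5880 s
Audio total: 640 + 320 = 960 kbps = 0.960 Mbps.
Total bitrate: 4.34 + 0.960 = 5.300 Mbps.
Stream data: 5.300 Mbps × 5880 s = 31164.0 Mb.
With 7% container overhead: ×1.07.
33,345 Mb ÷ 8 = 4,168 MB → 4.168 GB.

4.17 GB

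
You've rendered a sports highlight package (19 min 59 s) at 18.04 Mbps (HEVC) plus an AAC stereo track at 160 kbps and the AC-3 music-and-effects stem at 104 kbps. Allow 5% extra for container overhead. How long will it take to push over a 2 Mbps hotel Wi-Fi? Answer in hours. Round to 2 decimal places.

19 min 59 s = 1199 s
Audio total: 160 + 104 = 264 kbps = 0.264 Mbps.
Total bitrate: 18.304 Mbps.
File: 18.304 Mbps × 1199 s = 21946.5 Mb.
With 5% container overhead: ×1.05. → 23043.8 Mb.
At 2 Mbps: 23043.8 / 2 = 11521.9 s ≈ 3.2 hours.

3.20 hours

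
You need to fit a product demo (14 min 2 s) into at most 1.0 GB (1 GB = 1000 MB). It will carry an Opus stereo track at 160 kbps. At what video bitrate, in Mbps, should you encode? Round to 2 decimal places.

9.34 Mbps

Budget: 1.0 GB = 8000.0 Mb.
14 min 2 s = 842 s
Total bitrate budget: 8000.0 Mb / 842 s = 9.501 Mbps.
Audio: 160 kbps = 0.160 Mbps.
Video: 9.501 − 0.160 = 9.341 Mbps.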